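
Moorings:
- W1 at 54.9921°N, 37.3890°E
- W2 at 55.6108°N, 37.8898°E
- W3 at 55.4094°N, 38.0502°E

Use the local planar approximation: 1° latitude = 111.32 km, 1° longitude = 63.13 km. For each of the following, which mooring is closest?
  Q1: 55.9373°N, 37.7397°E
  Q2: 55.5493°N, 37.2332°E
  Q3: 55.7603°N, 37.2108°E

Q1→W2; Q2→W2; Q3→W2

Q1 at 55.9373°N, 37.7397°E:
  W1: 107.5237 km
  W2: 37.5609 km
  W3: 61.9488 km
  → nearest: W2 (37.5609 km)
Q2 at 55.5493°N, 37.2332°E:
  W1: 62.8025 km
  W2: 42.0127 km
  W3: 53.8772 km
  → nearest: W2 (42.0127 km)
Q3 at 55.7603°N, 37.2108°E:
  W1: 86.2528 km
  W2: 45.9826 km
  W3: 65.8326 km
  → nearest: W2 (45.9826 km)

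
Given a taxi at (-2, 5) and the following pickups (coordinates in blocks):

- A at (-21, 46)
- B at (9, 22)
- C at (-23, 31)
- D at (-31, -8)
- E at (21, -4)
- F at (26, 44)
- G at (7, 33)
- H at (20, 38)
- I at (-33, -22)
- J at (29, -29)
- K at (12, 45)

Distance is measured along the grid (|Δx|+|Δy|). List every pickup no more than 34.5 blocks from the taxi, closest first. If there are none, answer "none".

B, E

Distances from (-2, 5):
A: 60 blocks
B: 28 blocks
C: 47 blocks
D: 42 blocks
E: 32 blocks
F: 67 blocks
G: 37 blocks
H: 55 blocks
I: 58 blocks
J: 65 blocks
K: 54 blocks
Threshold 34.5 blocks: B (28 blocks), E (32 blocks) are within range.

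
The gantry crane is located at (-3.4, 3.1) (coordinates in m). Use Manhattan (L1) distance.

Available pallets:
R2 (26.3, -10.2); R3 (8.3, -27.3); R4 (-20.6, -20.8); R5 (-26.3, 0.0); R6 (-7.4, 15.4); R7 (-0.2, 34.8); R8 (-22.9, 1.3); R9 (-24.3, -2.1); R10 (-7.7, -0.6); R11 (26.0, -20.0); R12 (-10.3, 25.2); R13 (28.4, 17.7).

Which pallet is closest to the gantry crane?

R10

Distances from (-3.4, 3.1):
R2: |29.7| + |-13.3| = 29.7 + 13.3 = 43.0 m
R3: |11.7| + |-30.4| = 11.7 + 30.4 = 42.1 m
R4: |-17.2| + |-23.9| = 17.2 + 23.9 = 41.1 m
R5: |-22.9| + |-3.1| = 22.9 + 3.1 = 26.0 m
R6: |-4.0| + |12.3| = 4.0 + 12.3 = 16.3 m
R7: |3.2| + |31.7| = 3.2 + 31.7 = 34.9 m
R8: |-19.5| + |-1.8| = 19.5 + 1.8 = 21.3 m
R9: |-20.9| + |-5.2| = 20.9 + 5.2 = 26.1 m
R10: |-4.3| + |-3.7| = 4.3 + 3.7 = 8.0 m
R11: |29.4| + |-23.1| = 29.4 + 23.1 = 52.5 m
R12: |-6.9| + |22.1| = 6.9 + 22.1 = 29.0 m
R13: |31.8| + |14.6| = 31.8 + 14.6 = 46.4 m
Minimum: R10 at 8.0 m.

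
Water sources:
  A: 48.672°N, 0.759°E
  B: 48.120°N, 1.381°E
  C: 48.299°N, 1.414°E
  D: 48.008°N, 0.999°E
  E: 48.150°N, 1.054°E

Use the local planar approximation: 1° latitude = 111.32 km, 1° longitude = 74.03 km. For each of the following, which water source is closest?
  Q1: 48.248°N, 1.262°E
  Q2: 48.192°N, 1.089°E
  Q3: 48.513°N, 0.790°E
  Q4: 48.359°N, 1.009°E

Q1 at 48.248°N, 1.262°E:
  A: 60.120 km
  B: 16.752 km
  C: 12.604 km
  D: 33.058 km
  E: 18.871 km
  → nearest: C (12.604 km)
Q2 at 48.192°N, 1.089°E:
  A: 58.753 km
  B: 23.055 km
  C: 26.847 km
  D: 21.539 km
  E: 5.345 km
  → nearest: E (5.345 km)
Q3 at 48.513°N, 0.790°E:
  A: 17.848 km
  B: 61.872 km
  C: 51.976 km
  D: 58.307 km
  E: 44.887 km
  → nearest: A (17.848 km)
Q4 at 48.359°N, 1.009°E:
  A: 39.453 km
  B: 38.292 km
  C: 30.717 km
  D: 39.080 km
  E: 23.503 km
  → nearest: E (23.503 km)

Q1→C; Q2→E; Q3→A; Q4→E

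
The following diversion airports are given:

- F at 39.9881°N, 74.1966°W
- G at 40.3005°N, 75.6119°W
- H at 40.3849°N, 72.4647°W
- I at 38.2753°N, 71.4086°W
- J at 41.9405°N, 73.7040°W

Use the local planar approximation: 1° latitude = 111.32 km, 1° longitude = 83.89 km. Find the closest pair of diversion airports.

Pairwise distances:
F–G: √((0.3124·111.32)² + (-1.4153·83.89)²) = √(1209.395771 + 14096.698207) = 123.7178 km
F–H: √((0.3968·111.32)² + (1.7319·83.89)²) = √(1951.145795 + 21108.919964) = 151.8554 km
F–I: √((-1.7128·111.32)² + (2.7880·83.89)²) = √(36354.627902 + 54702.342912) = 301.7565 km
F–J: √((1.9524·111.32)² + (0.4926·83.89)²) = √(47237.183308 + 1707.690663) = 221.2349 km
G–H: √((0.0844·111.32)² + (3.1472·83.89)²) = √(88.273691 + 69705.825370) = 264.1857 km
G–I: √((-2.0252·111.32)² + (4.2033·83.89)²) = √(50825.567060 + 124337.223273) = 418.5245 km
G–J: √((1.6400·111.32)² + (1.9079·83.89)²) = √(33329.906199 + 25617.196807) = 242.7902 km
H–I: √((-2.1096·111.32)² + (1.0561·83.89)²) = √(55150.141225 + 7849.291793) = 250.9969 km
H–J: √((1.5556·111.32)² + (-1.2393·83.89)²) = √(29987.638326 + 10808.695650) = 201.9810 km
I–J: √((3.6652·111.32)² + (-2.2954·83.89)²) = √(166472.212325 + 37079.779544) = 451.1674 km
Closest pair: F–G at 123.7178 km.

F and G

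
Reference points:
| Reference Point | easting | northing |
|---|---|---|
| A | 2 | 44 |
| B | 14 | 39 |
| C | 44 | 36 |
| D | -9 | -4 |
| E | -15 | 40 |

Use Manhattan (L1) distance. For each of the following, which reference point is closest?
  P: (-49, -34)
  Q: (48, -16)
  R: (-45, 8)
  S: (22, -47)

P→D; Q→C; R→D; S→D

P at (-49, -34):
  A: |51| + |78| = 51 + 78 = 129
  B: |63| + |73| = 63 + 73 = 136
  C: |93| + |70| = 93 + 70 = 163
  D: |40| + |30| = 40 + 30 = 70
  E: |34| + |74| = 34 + 74 = 108
  → nearest: D (70)
Q at (48, -16):
  A: |-46| + |60| = 46 + 60 = 106
  B: |-34| + |55| = 34 + 55 = 89
  C: |-4| + |52| = 4 + 52 = 56
  D: |-57| + |12| = 57 + 12 = 69
  E: |-63| + |56| = 63 + 56 = 119
  → nearest: C (56)
R at (-45, 8):
  A: |47| + |36| = 47 + 36 = 83
  B: |59| + |31| = 59 + 31 = 90
  C: |89| + |28| = 89 + 28 = 117
  D: |36| + |-12| = 36 + 12 = 48
  E: |30| + |32| = 30 + 32 = 62
  → nearest: D (48)
S at (22, -47):
  A: |-20| + |91| = 20 + 91 = 111
  B: |-8| + |86| = 8 + 86 = 94
  C: |22| + |83| = 22 + 83 = 105
  D: |-31| + |43| = 31 + 43 = 74
  E: |-37| + |87| = 37 + 87 = 124
  → nearest: D (74)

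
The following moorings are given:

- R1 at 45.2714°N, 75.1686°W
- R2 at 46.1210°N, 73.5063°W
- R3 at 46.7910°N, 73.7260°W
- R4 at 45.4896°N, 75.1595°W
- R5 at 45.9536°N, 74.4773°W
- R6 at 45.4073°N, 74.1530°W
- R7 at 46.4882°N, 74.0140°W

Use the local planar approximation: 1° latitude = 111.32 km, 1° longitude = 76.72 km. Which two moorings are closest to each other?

R1 and R4

Pairwise distances:
R1–R4: √((0.2182·111.32)² + (0.0091·76.72)²) = √(590.005266 + 0.487416) = 24.3001 km
R3–R7: √((-0.3028·111.32)² + (-0.2880·76.72)²) = √(1136.208770 + 488.204934) = 40.3040 km
R2–R7: √((0.3672·111.32)² + (-0.5077·76.72)²) = √(1670.904930 + 1517.160458) = 56.4630 km
R5–R6: √((-0.5463·111.32)² + (0.3243·76.72)²) = √(3698.356705 + 619.029129) = 65.7068 km
R5–R7: √((0.5346·111.32)² + (0.4633·76.72)²) = √(3541.639104 + 1263.402665) = 69.3184 km
R4–R5: √((0.4640·111.32)² + (0.6822·76.72)²) = √(2667.978690 + 2739.306440) = 73.5342 km
R2–R3: √((0.6700·111.32)² + (-0.2197·76.72)²) = √(5562.832723 + 284.103970) = 76.4653 km
R2–R5: √((-0.1674·111.32)² + (-0.9710·76.72)²) = √(347.262032 + 5549.522904) = 76.7905 km
R4–R6: √((-0.0823·111.32)² + (1.0065·76.72)²) = √(83.935574 + 5962.724541) = 77.7603 km
R1–R6: √((0.1359·111.32)² + (1.0156·76.72)²) = √(228.868123 + 6071.032709) = 79.3719 km
R1–R5: √((0.6822·111.32)² + (0.6913·76.72)²) = √(5767.263914 + 2812.874151) = 92.6290 km
R2–R6: √((-0.7137·111.32)² + (-0.6467·76.72)²) = √(6312.156948 + 2461.630761) = 93.6685 km
R3–R5: √((-0.8374·111.32)² + (-0.7513·76.72)²) = √(8689.850570 + 3322.339166) = 109.6001 km
R6–R7: √((1.0809·111.32)² + (0.1390·76.72)²) = √(14478.295258 + 113.722602) = 120.7974 km
R4–R7: √((0.9986·111.32)² + (1.1455·76.72)²) = √(12357.468690 + 7723.379505) = 141.7069 km
R2–R4: √((-0.6314·111.32)² + (-1.6532·76.72)²) = √(4940.325346 + 16086.737737) = 145.0071 km
R3–R6: √((-1.3837·111.32)² + (-0.4270·76.72)²) = √(23726.314193 + 1073.180909) = 157.4786 km
R1–R2: √((0.8496·111.32)² + (1.6623·76.72)²) = √(8944.898210 + 16264.323282) = 158.7741 km
R1–R7: √((1.2168·111.32)² + (1.1546·76.72)²) = √(18347.833796 + 7846.577971) = 161.8469 km
R3–R4: √((-1.3014·111.32)² + (-1.4335·76.72)²) = √(20987.852343 + 12095.186879) = 181.8874 km
R1–R3: √((1.5196·111.32)² + (1.4426·76.72)²) = √(28615.738939 + 12249.237184) = 202.1509 km
Closest pair: R1–R4 at 24.3001 km.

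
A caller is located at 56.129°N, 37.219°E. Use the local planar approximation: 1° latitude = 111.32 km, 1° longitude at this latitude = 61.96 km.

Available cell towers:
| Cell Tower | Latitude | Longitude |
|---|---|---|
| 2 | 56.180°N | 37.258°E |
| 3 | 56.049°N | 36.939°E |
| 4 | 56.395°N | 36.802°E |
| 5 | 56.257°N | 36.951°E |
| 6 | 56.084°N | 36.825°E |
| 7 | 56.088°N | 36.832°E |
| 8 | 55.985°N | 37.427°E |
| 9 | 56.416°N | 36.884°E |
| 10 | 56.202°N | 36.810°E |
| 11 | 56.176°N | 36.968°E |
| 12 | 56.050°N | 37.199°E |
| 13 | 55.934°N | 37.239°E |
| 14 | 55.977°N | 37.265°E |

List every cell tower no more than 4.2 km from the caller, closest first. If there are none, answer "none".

none

Distances from 56.129°N, 37.219°E:
2: 6.170 km
3: 19.501 km
4: 39.299 km
5: 21.881 km
6: 24.921 km
7: 24.409 km
8: 20.568 km
9: 38.099 km
10: 26.613 km
11: 16.408 km
12: 8.881 km
13: 21.743 km
14: 17.159 km
Threshold 4.2 km: none within range.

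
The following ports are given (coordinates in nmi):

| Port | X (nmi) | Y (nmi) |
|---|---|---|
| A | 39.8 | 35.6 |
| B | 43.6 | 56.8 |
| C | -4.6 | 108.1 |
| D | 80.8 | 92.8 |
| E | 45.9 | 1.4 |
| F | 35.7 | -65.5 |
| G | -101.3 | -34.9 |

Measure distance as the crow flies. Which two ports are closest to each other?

Pairwise distances:
A–B: √((3.8)² + (21.2)²) = √(14.4400 + 449.4400) = 21.54 nmi
A–E: √((6.1)² + (-34.2)²) = √(37.2100 + 1169.6400) = 34.74 nmi
B–D: √((37.2)² + (36.0)²) = √(1383.8400 + 1296.0000) = 51.77 nmi
B–E: √((2.3)² + (-55.4)²) = √(5.2900 + 3069.1600) = 55.45 nmi
E–F: √((-10.2)² + (-66.9)²) = √(104.0400 + 4475.6100) = 67.67 nmi
A–D: √((41.0)² + (57.2)²) = √(1681.0000 + 3271.8400) = 70.38 nmi
B–C: √((-48.2)² + (51.3)²) = √(2323.2400 + 2631.6900) = 70.39 nmi
A–C: √((-44.4)² + (72.5)²) = √(1971.3600 + 5256.2500) = 85.02 nmi
C–D: √((85.4)² + (-15.3)²) = √(7293.1600 + 234.0900) = 86.76 nmi
D–E: √((-34.9)² + (-91.4)²) = √(1218.0100 + 8353.9600) = 97.84 nmi
A–F: √((-4.1)² + (-101.1)²) = √(16.8100 + 10221.2100) = 101.18 nmi
C–E: √((50.5)² + (-106.7)²) = √(2550.2500 + 11384.8900) = 118.05 nmi
B–F: √((-7.9)² + (-122.3)²) = √(62.4100 + 14957.2900) = 122.55 nmi
F–G: √((-137.0)² + (30.6)²) = √(18769.0000 + 936.3600) = 140.38 nmi
E–G: √((-147.2)² + (-36.3)²) = √(21667.8400 + 1317.6900) = 151.61 nmi
A–G: √((-141.1)² + (-70.5)²) = √(19909.2100 + 4970.2500) = 157.73 nmi
D–F: √((-45.1)² + (-158.3)²) = √(2034.0100 + 25058.8900) = 164.60 nmi
B–G: √((-144.9)² + (-91.7)²) = √(20996.0100 + 8408.8900) = 171.48 nmi
C–G: √((-96.7)² + (-143.0)²) = √(9350.8900 + 20449.0000) = 172.63 nmi
C–F: √((40.3)² + (-173.6)²) = √(1624.0900 + 30136.9600) = 178.22 nmi
D–G: √((-182.1)² + (-127.7)²) = √(33160.4100 + 16307.2900) = 222.41 nmi
Closest pair: A–B at 21.54 nmi.

A and B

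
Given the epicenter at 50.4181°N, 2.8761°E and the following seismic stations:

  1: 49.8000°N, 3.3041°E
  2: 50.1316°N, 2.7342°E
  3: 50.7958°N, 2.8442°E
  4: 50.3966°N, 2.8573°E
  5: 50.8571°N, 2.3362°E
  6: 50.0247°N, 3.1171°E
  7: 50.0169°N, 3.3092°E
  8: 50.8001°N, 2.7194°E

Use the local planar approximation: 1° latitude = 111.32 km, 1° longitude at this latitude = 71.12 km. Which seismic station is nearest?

Distances from 50.4181°N, 2.8761°E:
1: 75.2392 km
2: 33.4518 km
3: 42.1067 km
4: 2.7415 km
5: 62.1499 km
6: 47.0280 km
7: 54.2533 km
8: 43.9603 km
Minimum: 4 at 2.7415 km.

4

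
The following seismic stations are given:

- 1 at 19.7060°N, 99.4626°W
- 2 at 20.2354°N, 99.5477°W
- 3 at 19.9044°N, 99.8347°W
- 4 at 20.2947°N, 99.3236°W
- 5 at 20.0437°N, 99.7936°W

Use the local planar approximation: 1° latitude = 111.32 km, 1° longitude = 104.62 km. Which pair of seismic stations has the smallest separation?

Pairwise distances:
3–5: 16.0920 km
2–4: 24.3569 km
2–5: 33.4250 km
1–3: 44.7578 km
2–3: 47.5316 km
1–5: 51.1116 km
4–5: 56.5557 km
1–2: 59.6015 km
1–4: 67.1282 km
3–4: 68.8979 km
Closest pair: 3–5 at 16.0920 km.

3 and 5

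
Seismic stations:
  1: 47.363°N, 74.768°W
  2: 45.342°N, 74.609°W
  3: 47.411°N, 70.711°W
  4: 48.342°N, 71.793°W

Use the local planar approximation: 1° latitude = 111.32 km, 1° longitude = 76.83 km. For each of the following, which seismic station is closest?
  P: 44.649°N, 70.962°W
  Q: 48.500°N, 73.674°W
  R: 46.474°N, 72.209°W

P at 44.649°N, 70.962°W:
  1: 420.458 km
  2: 290.625 km
  3: 308.070 km
  4: 416.033 km
  → nearest: 2 (290.625 km)
Q at 48.500°N, 73.674°W:
  1: 151.937 km
  2: 358.813 km
  3: 257.914 km
  4: 145.584 km
  → nearest: 4 (145.584 km)
R at 46.474°N, 72.209°W:
  1: 220.110 km
  2: 223.338 km
  3: 155.325 km
  4: 210.388 km
  → nearest: 3 (155.325 km)

P→2; Q→4; R→3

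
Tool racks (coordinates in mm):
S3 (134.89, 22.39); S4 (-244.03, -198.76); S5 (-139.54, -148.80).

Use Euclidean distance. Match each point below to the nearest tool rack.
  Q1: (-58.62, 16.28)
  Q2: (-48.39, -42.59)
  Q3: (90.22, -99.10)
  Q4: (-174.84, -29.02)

Q1→S5; Q2→S5; Q3→S3; Q4→S5

Q1 at (-58.62, 16.28):
  S3: √((193.51)² + (6.11)²) = √(37446.1201 + 37.3321) = 193.61 mm
  S4: √((-185.41)² + (-215.04)²) = √(34376.8681 + 46242.2016) = 283.93 mm
  S5: √((-80.92)² + (-165.08)²) = √(6548.0464 + 27251.4064) = 183.85 mm
  → nearest: S5 (183.85 mm)
Q2 at (-48.39, -42.59):
  S3: √((183.28)² + (64.98)²) = √(33591.5584 + 4222.4004) = 194.46 mm
  S4: √((-195.64)² + (-156.17)²) = √(38275.0096 + 24389.0689) = 250.33 mm
  S5: √((-91.15)² + (-106.21)²) = √(8308.3225 + 11280.5641) = 139.96 mm
  → nearest: S5 (139.96 mm)
Q3 at (90.22, -99.10):
  S3: √((44.67)² + (121.49)²) = √(1995.4089 + 14759.8201) = 129.44 mm
  S4: √((-334.25)² + (-99.66)²) = √(111723.0625 + 9932.1156) = 348.79 mm
  S5: √((-229.76)² + (-49.70)²) = √(52789.6576 + 2470.0900) = 235.07 mm
  → nearest: S3 (129.44 mm)
Q4 at (-174.84, -29.02):
  S3: √((309.73)² + (51.41)²) = √(95932.6729 + 2642.9881) = 313.97 mm
  S4: √((-69.19)² + (-169.74)²) = √(4787.2561 + 28811.6676) = 183.30 mm
  S5: √((35.30)² + (-119.78)²) = √(1246.0900 + 14347.2484) = 124.87 mm
  → nearest: S5 (124.87 mm)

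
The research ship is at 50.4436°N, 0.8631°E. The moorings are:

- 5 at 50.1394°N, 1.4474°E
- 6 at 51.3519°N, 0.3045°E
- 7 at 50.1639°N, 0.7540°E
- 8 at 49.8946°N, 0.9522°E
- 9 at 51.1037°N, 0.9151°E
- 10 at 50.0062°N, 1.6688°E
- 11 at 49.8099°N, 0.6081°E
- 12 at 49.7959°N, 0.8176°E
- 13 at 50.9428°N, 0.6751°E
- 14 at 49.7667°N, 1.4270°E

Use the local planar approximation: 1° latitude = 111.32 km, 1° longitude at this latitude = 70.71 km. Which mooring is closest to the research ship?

7

Distances from 50.4436°N, 0.8631°E:
5: √((-0.3042·111.32)² + (0.5843·70.71)²) = √(1146.739612 + 1706.999709) = 53.4204 km
6: √((0.9083·111.32)² + (-0.5586·70.71)²) = √(10223.627646 + 1560.139876) = 108.5531 km
7: √((-0.2797·111.32)² + (-0.1091·70.71)²) = √(969.463200 + 59.512909) = 32.0777 km
8: √((-0.5490·111.32)² + (0.0891·70.71)²) = √(3735.004112 + 39.693289) = 61.4386 km
9: √((0.6601·111.32)² + (0.0520·70.71)²) = √(5399.653116 + 13.519741) = 73.5743 km
10: √((-0.4374·111.32)² + (0.8057·70.71)²) = √(2370.849318 + 3245.700196) = 74.9436 km
11: √((-0.6337·111.32)² + (-0.2550·70.71)²) = √(4976.383135 + 325.118764) = 72.8114 km
12: √((-0.6477·111.32)² + (-0.0455·70.71)²) = √(5198.693213 + 10.351051) = 72.1737 km
13: √((0.4992·111.32)² + (-0.1880·70.71)²) = √(3088.129817 + 176.716611) = 57.1388 km
14: √((-0.6769·111.32)² + (0.5639·70.71)²) = √(5678.000462 + 1589.885555) = 85.2519 km
Minimum: 7 at 32.0777 km.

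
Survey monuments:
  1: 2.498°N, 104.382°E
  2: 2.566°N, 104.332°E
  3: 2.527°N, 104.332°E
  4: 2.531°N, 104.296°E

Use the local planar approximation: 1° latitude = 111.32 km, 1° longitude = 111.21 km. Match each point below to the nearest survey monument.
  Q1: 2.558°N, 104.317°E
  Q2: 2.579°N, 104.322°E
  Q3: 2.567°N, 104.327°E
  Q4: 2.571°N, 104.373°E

Q1→2; Q2→2; Q3→2; Q4→2

Q1 at 2.558°N, 104.317°E:
  1: √((-0.060·111.32)² + (0.065·111.21)²) = √(44.61171 + 52.25338) = 9.842 km
  2: √((0.008·111.32)² + (0.015·111.21)²) = √(0.79310 + 2.78272) = 1.891 km
  3: √((-0.031·111.32)² + (0.015·111.21)²) = √(11.90885 + 2.78272) = 3.833 km
  4: √((-0.027·111.32)² + (-0.021·111.21)²) = √(9.03387 + 5.45414) = 3.806 km
  → nearest: 2 (1.891 km)
Q2 at 2.579°N, 104.322°E:
  1: √((-0.081·111.32)² + (0.060·111.21)²) = √(81.30485 + 44.52359) = 11.217 km
  2: √((-0.013·111.32)² + (0.010·111.21)²) = √(2.09427 + 1.23677) = 1.825 km
  3: √((-0.052·111.32)² + (0.010·111.21)²) = √(33.50835 + 1.23677) = 5.894 km
  4: √((-0.048·111.32)² + (-0.026·111.21)²) = √(28.55150 + 8.36054) = 6.076 km
  → nearest: 2 (1.825 km)
Q3 at 2.567°N, 104.327°E:
  1: √((-0.069·111.32)² + (0.055·111.21)²) = √(58.99899 + 37.41218) = 9.819 km
  2: √((-0.001·111.32)² + (0.005·111.21)²) = √(0.01239 + 0.30919) = 0.567 km
  3: √((-0.040·111.32)² + (0.005·111.21)²) = √(19.82743 + 0.30919) = 4.487 km
  4: √((-0.036·111.32)² + (-0.031·111.21)²) = √(16.06022 + 11.88533) = 5.286 km
  → nearest: 2 (0.567 km)
Q4 at 2.571°N, 104.373°E:
  1: √((-0.073·111.32)² + (0.009·111.21)²) = √(66.03773 + 1.00178) = 8.188 km
  2: √((-0.005·111.32)² + (-0.041·111.21)²) = √(0.30980 + 20.79004) = 4.593 km
  3: √((-0.044·111.32)² + (-0.041·111.21)²) = √(23.99119 + 20.79004) = 6.692 km
  4: √((-0.040·111.32)² + (-0.077·111.21)²) = √(19.82743 + 73.32788) = 9.652 km
  → nearest: 2 (4.593 km)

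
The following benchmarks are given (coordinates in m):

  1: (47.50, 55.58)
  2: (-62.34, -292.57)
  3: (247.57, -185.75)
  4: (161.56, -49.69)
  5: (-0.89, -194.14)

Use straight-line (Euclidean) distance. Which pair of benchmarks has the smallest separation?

2 and 5

Pairwise distances:
1–2: 365.07 m
1–3: 313.48 m
1–4: 155.21 m
1–5: 254.37 m
2–3: 327.80 m
2–4: 330.34 m
2–5: 116.04 m
3–4: 160.97 m
3–5: 248.60 m
4–5: 217.38 m
Closest pair: 2–5 at 116.04 m.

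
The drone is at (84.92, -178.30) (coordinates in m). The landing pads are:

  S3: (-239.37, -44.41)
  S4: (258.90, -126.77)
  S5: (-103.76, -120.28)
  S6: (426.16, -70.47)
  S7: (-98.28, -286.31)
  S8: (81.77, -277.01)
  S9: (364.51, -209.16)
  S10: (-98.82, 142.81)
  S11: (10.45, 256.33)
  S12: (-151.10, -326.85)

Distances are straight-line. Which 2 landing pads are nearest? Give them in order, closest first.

S8, S4

Distances from (84.92, -178.30):
S3: √((-324.29)² + (133.89)²) = √(105164.0041 + 17926.5321) = 350.84 m
S4: √((173.98)² + (51.53)²) = √(30269.0404 + 2655.3409) = 181.45 m
S5: √((-188.68)² + (58.02)²) = √(35600.1424 + 3366.3204) = 197.40 m
S6: √((341.24)² + (107.83)²) = √(116444.7376 + 11627.3089) = 357.87 m
S7: √((-183.20)² + (-108.01)²) = √(33562.2400 + 11666.1601) = 212.67 m
S8: √((-3.15)² + (-98.71)²) = √(9.9225 + 9743.6641) = 98.76 m
S9: √((279.59)² + (-30.86)²) = √(78170.5681 + 952.3396) = 281.29 m
S10: √((-183.74)² + (321.11)²) = √(33760.3876 + 103111.6321) = 369.96 m
S11: √((-74.47)² + (434.63)²) = √(5545.7809 + 188903.2369) = 440.96 m
S12: √((-236.02)² + (-148.55)²) = √(55705.4404 + 22067.1025) = 278.88 m
Sorted: S8 (98.76 m) < S4 (181.45 m) < S5 (197.40 m) < S7 (212.67 m) < …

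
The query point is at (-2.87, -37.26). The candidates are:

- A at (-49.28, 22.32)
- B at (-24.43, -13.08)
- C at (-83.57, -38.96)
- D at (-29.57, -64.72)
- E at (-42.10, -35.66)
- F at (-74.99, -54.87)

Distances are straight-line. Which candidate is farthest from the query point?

C

Distances from (-2.87, -37.26):
A: √((-46.41)² + (59.58)²) = √(2153.8881 + 3549.7764) = 75.52
B: √((-21.56)² + (24.18)²) = √(464.8336 + 584.6724) = 32.40
C: √((-80.70)² + (-1.70)²) = √(6512.4900 + 2.8900) = 80.72
D: √((-26.70)² + (-27.46)²) = √(712.8900 + 754.0516) = 38.30
E: √((-39.23)² + (1.60)²) = √(1538.9929 + 2.5600) = 39.26
F: √((-72.12)² + (-17.61)²) = √(5201.2944 + 310.1121) = 74.24
Maximum: C at 80.72.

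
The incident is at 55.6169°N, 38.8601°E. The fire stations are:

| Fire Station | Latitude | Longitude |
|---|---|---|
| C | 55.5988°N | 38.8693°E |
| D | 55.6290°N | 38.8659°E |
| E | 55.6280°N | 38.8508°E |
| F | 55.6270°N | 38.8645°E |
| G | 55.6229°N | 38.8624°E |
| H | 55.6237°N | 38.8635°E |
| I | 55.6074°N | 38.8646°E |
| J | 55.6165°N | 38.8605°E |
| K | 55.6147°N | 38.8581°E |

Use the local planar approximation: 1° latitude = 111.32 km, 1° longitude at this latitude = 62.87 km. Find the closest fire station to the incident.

Distances from 55.6169°N, 38.8601°E:
C: √((-0.0181·111.32)² + (0.0092·62.87)²) = √(4.059790 + 0.334551) = 2.0963 km
D: √((0.0121·111.32)² + (0.0058·62.87)²) = √(1.814334 + 0.132967) = 1.3955 km
E: √((0.0111·111.32)² + (-0.0093·62.87)²) = √(1.526836 + 0.341864) = 1.3670 km
F: √((0.0101·111.32)² + (0.0044·62.87)²) = √(1.264122 + 0.076523) = 1.1579 km
G: √((0.0060·111.32)² + (0.0023·62.87)²) = √(0.446117 + 0.020909) = 0.6834 km
H: √((0.0068·111.32)² + (0.0034·62.87)²) = √(0.573013 + 0.045692) = 0.7866 km
I: √((-0.0095·111.32)² + (0.0045·62.87)²) = √(1.118391 + 0.080041) = 1.0947 km
J: √((-0.0004·111.32)² + (0.0004·62.87)²) = √(0.001983 + 0.000632) = 0.0511 km
K: √((-0.0022·111.32)² + (-0.0020·62.87)²) = √(0.059978 + 0.015811) = 0.2753 km
Minimum: J at 0.0511 km.

J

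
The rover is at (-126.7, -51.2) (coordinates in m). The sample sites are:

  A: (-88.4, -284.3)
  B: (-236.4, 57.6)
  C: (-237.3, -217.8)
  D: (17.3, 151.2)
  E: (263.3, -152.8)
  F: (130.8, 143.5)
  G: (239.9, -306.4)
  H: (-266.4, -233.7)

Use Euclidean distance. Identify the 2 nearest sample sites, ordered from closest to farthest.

Distances from (-126.7, -51.2):
A: 236.2 m
B: 154.5 m
C: 200.0 m
D: 248.4 m
E: 403.0 m
F: 322.8 m
G: 446.7 m
H: 229.8 m
Sorted: B (154.5 m) < C (200.0 m) < H (229.8 m) < A (236.2 m) < …

B, C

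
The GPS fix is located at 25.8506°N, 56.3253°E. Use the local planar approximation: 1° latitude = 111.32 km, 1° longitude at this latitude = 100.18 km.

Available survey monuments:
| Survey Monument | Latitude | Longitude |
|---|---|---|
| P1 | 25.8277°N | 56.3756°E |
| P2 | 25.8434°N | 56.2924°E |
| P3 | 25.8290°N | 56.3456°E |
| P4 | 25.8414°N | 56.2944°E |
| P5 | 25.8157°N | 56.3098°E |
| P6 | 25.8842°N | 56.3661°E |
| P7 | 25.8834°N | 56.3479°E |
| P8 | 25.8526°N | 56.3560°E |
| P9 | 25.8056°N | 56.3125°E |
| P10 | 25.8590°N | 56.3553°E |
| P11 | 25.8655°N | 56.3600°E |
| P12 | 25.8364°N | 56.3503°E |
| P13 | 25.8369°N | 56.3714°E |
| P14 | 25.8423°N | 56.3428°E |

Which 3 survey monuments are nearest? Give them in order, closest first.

P14, P12, P8

Distances from 25.8506°N, 56.3253°E:
P1: 5.6472 km
P2: 3.3920 km
P3: 3.1492 km
P4: 3.2606 km
P5: 4.1839 km
P6: 5.5405 km
P7: 4.2963 km
P8: 3.0836 km
P9: 5.1709 km
P10: 3.1475 km
P11: 3.8517 km
P12: 2.9616 km
P13: 4.8636 km
P14: 1.9817 km
Sorted: P14 (1.9817 km) < P12 (2.9616 km) < P8 (3.0836 km) < P10 (3.1475 km) < P3 (3.1492 km) < …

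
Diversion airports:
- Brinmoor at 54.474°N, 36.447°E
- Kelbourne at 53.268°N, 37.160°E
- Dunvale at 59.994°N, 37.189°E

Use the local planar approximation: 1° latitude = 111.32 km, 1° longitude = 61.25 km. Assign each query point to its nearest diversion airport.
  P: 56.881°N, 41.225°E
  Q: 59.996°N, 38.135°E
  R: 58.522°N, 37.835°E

P→Brinmoor; Q→Dunvale; R→Dunvale

P at 56.881°N, 41.225°E:
  Brinmoor: 396.789 km
  Kelbourne: 473.028 km
  Dunvale: 425.676 km
  → nearest: Brinmoor (396.789 km)
Q at 59.996°N, 38.135°E:
  Brinmoor: 623.343 km
  Kelbourne: 751.338 km
  Dunvale: 57.943 km
  → nearest: Dunvale (57.943 km)
R at 58.522°N, 37.835°E:
  Brinmoor: 458.573 km
  Kelbourne: 586.335 km
  Dunvale: 168.572 km
  → nearest: Dunvale (168.572 km)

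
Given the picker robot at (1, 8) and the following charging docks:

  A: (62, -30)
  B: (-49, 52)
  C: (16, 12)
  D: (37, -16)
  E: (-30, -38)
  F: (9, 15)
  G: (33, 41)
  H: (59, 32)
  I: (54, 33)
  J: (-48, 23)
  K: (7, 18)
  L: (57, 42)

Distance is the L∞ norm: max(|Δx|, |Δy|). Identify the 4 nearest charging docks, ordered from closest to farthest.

Distances from (1, 8):
A: max(|61|, |-38|) = 61
B: max(|-50|, |44|) = 50
C: max(|15|, |4|) = 15
D: max(|36|, |-24|) = 36
E: max(|-31|, |-46|) = 46
F: max(|8|, |7|) = 8
G: max(|32|, |33|) = 33
H: max(|58|, |24|) = 58
I: max(|53|, |25|) = 53
J: max(|-49|, |15|) = 49
K: max(|6|, |10|) = 10
L: max(|56|, |34|) = 56
Sorted: F (8) < K (10) < C (15) < G (33) < D (36) < E (46) < …

F, K, C, G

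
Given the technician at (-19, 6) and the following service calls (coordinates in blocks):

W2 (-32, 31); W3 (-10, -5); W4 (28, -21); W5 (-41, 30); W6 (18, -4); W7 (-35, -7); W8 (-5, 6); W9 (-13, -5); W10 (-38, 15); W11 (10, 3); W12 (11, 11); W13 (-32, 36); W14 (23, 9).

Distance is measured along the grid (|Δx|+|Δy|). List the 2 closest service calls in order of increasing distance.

W8, W9

Distances from (-19, 6):
W2: 38 blocks
W3: 20 blocks
W4: 74 blocks
W5: 46 blocks
W6: 47 blocks
W7: 29 blocks
W8: 14 blocks
W9: 17 blocks
W10: 28 blocks
W11: 32 blocks
W12: 35 blocks
W13: 43 blocks
W14: 45 blocks
Sorted: W8 (14 blocks) < W9 (17 blocks) < W3 (20 blocks) < W10 (28 blocks) < …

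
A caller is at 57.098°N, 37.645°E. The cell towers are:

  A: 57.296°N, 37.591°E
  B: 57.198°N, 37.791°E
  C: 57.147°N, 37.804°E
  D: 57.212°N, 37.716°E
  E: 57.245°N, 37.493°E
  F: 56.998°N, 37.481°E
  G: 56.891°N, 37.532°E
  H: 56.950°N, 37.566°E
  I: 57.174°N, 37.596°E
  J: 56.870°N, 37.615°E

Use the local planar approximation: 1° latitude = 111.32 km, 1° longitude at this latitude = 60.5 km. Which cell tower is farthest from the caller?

Distances from 57.098°N, 37.645°E:
A: 22.282 km
B: 14.211 km
C: 11.058 km
D: 13.398 km
E: 18.771 km
F: 14.912 km
G: 24.036 km
H: 17.155 km
I: 8.965 km
J: 25.446 km
Maximum: J at 25.446 km.

J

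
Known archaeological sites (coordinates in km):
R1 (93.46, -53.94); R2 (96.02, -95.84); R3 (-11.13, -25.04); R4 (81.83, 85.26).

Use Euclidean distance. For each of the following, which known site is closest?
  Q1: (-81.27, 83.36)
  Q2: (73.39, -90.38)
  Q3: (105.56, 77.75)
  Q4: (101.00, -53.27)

Q1→R3; Q2→R2; Q3→R4; Q4→R1

Q1 at (-81.27, 83.36):
  R1: 222.22 km
  R2: 252.08 km
  R3: 129.11 km
  R4: 163.11 km
  → nearest: R3 (129.11 km)
Q2 at (73.39, -90.38):
  R1: 41.60 km
  R2: 23.28 km
  R3: 106.83 km
  R4: 175.84 km
  → nearest: R2 (23.28 km)
Q3 at (105.56, 77.75):
  R1: 132.24 km
  R2: 173.85 km
  R3: 155.51 km
  R4: 24.89 km
  → nearest: R4 (24.89 km)
Q4 at (101.00, -53.27):
  R1: 7.57 km
  R2: 42.86 km
  R3: 115.63 km
  R4: 139.85 km
  → nearest: R1 (7.57 km)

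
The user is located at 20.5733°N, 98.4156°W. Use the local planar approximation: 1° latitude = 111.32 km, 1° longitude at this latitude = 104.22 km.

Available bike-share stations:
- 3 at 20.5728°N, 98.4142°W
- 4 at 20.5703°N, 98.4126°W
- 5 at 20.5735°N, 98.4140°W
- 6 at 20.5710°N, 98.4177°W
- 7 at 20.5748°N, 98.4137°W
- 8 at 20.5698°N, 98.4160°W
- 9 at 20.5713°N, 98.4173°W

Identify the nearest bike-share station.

Distances from 20.5733°N, 98.4156°W:
3: √((-0.0005·111.32)² + (0.0014·104.22)²) = √(0.003098 + 0.021289) = 0.1562 km
4: √((-0.0030·111.32)² + (0.0030·104.22)²) = √(0.111529 + 0.097756) = 0.4575 km
5: √((0.0002·111.32)² + (0.0016·104.22)²) = √(0.000496 + 0.027806) = 0.1682 km
6: √((-0.0023·111.32)² + (-0.0021·104.22)²) = √(0.065554 + 0.047901) = 0.3368 km
7: √((0.0015·111.32)² + (0.0019·104.22)²) = √(0.027882 + 0.039211) = 0.2590 km
8: √((-0.0035·111.32)² + (-0.0004·104.22)²) = √(0.151804 + 0.001738) = 0.3918 km
9: √((-0.0020·111.32)² + (-0.0017·104.22)²) = √(0.049569 + 0.031391) = 0.2845 km
Minimum: 3 at 0.1562 km.

3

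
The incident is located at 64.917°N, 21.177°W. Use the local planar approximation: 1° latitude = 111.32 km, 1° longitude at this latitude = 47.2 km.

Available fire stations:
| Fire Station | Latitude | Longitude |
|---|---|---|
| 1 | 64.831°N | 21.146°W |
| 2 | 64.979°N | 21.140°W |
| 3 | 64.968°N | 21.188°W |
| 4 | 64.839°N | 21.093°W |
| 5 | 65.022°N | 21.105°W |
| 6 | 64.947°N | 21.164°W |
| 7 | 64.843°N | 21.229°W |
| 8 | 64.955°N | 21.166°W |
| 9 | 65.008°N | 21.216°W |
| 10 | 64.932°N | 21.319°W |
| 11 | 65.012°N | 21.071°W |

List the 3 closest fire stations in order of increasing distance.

6, 8, 3

Distances from 64.917°N, 21.177°W:
1: 9.685 km
2: 7.119 km
3: 5.701 km
4: 9.545 km
5: 12.173 km
6: 3.396 km
7: 8.596 km
8: 4.262 km
9: 10.296 km
10: 6.907 km
11: 11.699 km
Sorted: 6 (3.396 km) < 8 (4.262 km) < 3 (5.701 km) < 10 (6.907 km) < 2 (7.119 km) < …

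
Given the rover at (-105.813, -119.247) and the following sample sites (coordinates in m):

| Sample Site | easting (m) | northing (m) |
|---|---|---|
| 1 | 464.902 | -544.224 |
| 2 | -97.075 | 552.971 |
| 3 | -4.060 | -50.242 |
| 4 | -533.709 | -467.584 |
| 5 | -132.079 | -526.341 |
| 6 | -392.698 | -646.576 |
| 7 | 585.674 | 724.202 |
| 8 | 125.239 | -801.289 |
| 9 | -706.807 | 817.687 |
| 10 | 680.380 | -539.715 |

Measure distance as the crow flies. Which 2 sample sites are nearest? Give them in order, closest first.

3, 5

Distances from (-105.813, -119.247):
1: 711.562 m
2: 672.275 m
3: 122.945 m
4: 551.755 m
5: 407.940 m
6: 600.316 m
7: 1090.670 m
8: 720.115 m
9: 1113.121 m
10: 891.568 m
Sorted: 3 (122.945 m) < 5 (407.940 m) < 4 (551.755 m) < 6 (600.316 m) < …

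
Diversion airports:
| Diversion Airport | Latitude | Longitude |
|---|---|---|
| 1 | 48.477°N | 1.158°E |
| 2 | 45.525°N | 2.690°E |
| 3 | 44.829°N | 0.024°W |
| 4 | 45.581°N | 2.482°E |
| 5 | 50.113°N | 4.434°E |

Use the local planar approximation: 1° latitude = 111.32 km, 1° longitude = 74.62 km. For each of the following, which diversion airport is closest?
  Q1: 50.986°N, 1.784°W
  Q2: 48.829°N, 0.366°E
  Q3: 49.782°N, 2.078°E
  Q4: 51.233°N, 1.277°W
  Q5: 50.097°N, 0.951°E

Q1 at 50.986°N, 1.784°W:
  1: √((-2.509·111.32)² + (2.942·74.62)²) = √(78009.54017 + 48194.31659) = 355.252 km
  2: √((-5.461·111.32)² + (4.474·74.62)²) = √(369564.92696 + 111455.74238) = 693.557 km
  3: √((-6.157·111.32)² + (1.760·74.62)²) = √(469769.37660 + 17247.88409) = 697.866 km
  4: √((-5.405·111.32)² + (4.266·74.62)²) = √(362024.35788 + 101333.30131) = 680.704 km
  5: √((-0.873·111.32)² + (6.218·74.62)²) = √(9444.41110 + 215284.08464) = 474.055 km
  → nearest: 1 (355.252 km)
Q2 at 48.829°N, 0.366°E:
  1: √((-0.352·111.32)² + (0.792·74.62)²) = √(1535.43601 + 3492.69653) = 70.909 km
  2: √((-3.304·111.32)² + (2.324·74.62)²) = √(135277.78157 + 30073.41427) = 406.634 km
  3: √((-4.000·111.32)² + (-0.390·74.62)²) = √(198274.27840 + 846.91476) = 446.230 km
  4: √((-3.248·111.32)² + (2.116·74.62)²) = √(130730.95582 + 24931.12155) = 394.540 km
  5: √((1.284·111.32)² + (4.068·74.62)²) = √(20430.37992 + 92145.12805) = 335.523 km
  → nearest: 1 (70.909 km)
Q3 at 49.782°N, 2.078°E:
  1: √((-1.305·111.32)² + (-0.920·74.62)²) = √(21104.12831 + 4712.87742) = 160.677 km
  2: √((-4.257·111.32)² + (0.612·74.62)²) = √(224571.01179 + 2085.51508) = 476.085 km
  3: √((-4.953·111.32)² + (-2.102·74.62)²) = √(304006.62731 + 24602.31149) = 573.244 km
  4: √((-4.201·111.32)² + (0.404·74.62)²) = √(218701.49832 + 908.81026) = 468.626 km
  5: √((0.331·111.32)² + (2.356·74.62)²) = √(1357.69551 + 30907.29957) = 179.625 km
  → nearest: 1 (160.677 km)
Q4 at 51.233°N, 1.277°W:
  1: √((-2.756·111.32)² + (2.435·74.62)²) = √(94124.96372 + 33014.78098) = 356.567 km
  2: √((-5.708·111.32)² + (3.967·74.62)²) = √(403751.66306 + 87626.38399) = 700.984 km
  3: √((-6.404·111.32)² + (1.253·74.62)²) = √(508216.82867 + 8742.03682) = 718.999 km
  4: √((-5.652·111.32)² + (3.759·74.62)²) = √(395868.27775 + 78678.33139) = 688.873 km
  5: √((-1.120·111.32)² + (5.711·74.62)²) = √(15544.70343 + 181607.93061) = 444.019 km
  → nearest: 1 (356.567 km)
Q5 at 50.097°N, 0.951°E:
  1: √((-1.620·111.32)² + (0.207·74.62)²) = √(32521.93851 + 238.58942) = 180.999 km
  2: √((-4.572·111.32)² + (1.739·74.62)²) = √(259035.23274 + 16838.74241) = 525.237 km
  3: √((-5.268·111.32)² + (-0.975·74.62)²) = √(343904.55487 + 5293.21727) = 590.930 km
  4: √((-4.516·111.32)² + (1.531·74.62)²) = √(252728.52449 + 13051.51332) = 515.539 km
  5: √((0.016·111.32)² + (3.483·74.62)²) = √(3.17239 + 67548.76891) = 259.908 km
  → nearest: 1 (180.999 km)

Q1→1; Q2→1; Q3→1; Q4→1; Q5→1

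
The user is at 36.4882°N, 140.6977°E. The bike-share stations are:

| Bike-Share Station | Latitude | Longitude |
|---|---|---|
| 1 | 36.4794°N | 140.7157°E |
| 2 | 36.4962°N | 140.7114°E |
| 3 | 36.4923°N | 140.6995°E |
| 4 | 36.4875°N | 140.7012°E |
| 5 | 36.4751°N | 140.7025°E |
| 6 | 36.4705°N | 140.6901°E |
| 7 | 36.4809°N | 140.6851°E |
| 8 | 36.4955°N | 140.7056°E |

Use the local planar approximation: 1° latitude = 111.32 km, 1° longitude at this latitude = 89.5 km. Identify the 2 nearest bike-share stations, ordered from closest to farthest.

4, 3

Distances from 36.4882°N, 140.6977°E:
1: √((-0.0088·111.32)² + (0.0180·89.5)²) = √(0.959648 + 2.595321) = 1.8855 km
2: √((0.0080·111.32)² + (0.0137·89.5)²) = √(0.793097 + 1.503444) = 1.5154 km
3: √((0.0041·111.32)² + (0.0018·89.5)²) = √(0.208312 + 0.025953) = 0.4840 km
4: √((-0.0007·111.32)² + (0.0035·89.5)²) = √(0.006072 + 0.098126) = 0.3228 km
5: √((-0.0131·111.32)² + (0.0048·89.5)²) = √(2.126616 + 0.184556) = 1.5203 km
6: √((-0.0177·111.32)² + (-0.0076·89.5)²) = √(3.882334 + 0.462672) = 2.0845 km
7: √((-0.0073·111.32)² + (-0.0126·89.5)²) = √(0.660377 + 1.271707) = 1.3900 km
8: √((0.0073·111.32)² + (0.0079·89.5)²) = √(0.660377 + 0.499920) = 1.0772 km
Sorted: 4 (0.3228 km) < 3 (0.4840 km) < 8 (1.0772 km) < 7 (1.3900 km) < …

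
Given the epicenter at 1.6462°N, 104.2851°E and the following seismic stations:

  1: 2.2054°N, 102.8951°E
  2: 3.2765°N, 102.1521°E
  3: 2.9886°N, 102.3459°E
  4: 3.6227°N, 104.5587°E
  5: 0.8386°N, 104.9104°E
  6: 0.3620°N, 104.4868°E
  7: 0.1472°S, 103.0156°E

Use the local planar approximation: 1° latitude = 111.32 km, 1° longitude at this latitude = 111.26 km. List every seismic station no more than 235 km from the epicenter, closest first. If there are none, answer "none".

5, 6, 1, 4

Distances from 1.6462°N, 104.2851°E:
1: √((0.5592·111.32)² + (-1.3900·111.26)²) = √(3875.080428 + 23917.055522) = 166.7097 km
2: √((1.6303·111.32)² + (-2.1330·111.26)²) = √(32936.803773 + 56319.633777) = 298.7582 km
3: √((1.3424·111.32)² + (-1.9392·111.26)²) = √(22331.108532 + 46550.389177) = 262.4528 km
4: √((1.9765·111.32)² + (0.2736·111.26)²) = √(48410.551775 + 926.638408) = 222.1198 km
5: √((-0.8076·111.32)² + (0.6253·111.26)²) = √(8082.375358 + 4840.107066) = 113.6771 km
6: √((-1.2842·111.32)² + (0.2017·111.26)²) = √(20436.745021 + 503.604854) = 144.7078 km
7: √((-1.7934·111.32)² + (-1.2695·111.26)²) = √(39856.643874 + 19950.028554) = 244.5540 km
Threshold 235 km: 5 (113.6771 km), 6 (144.7078 km), 1 (166.7097 km), 4 (222.1198 km) are within range.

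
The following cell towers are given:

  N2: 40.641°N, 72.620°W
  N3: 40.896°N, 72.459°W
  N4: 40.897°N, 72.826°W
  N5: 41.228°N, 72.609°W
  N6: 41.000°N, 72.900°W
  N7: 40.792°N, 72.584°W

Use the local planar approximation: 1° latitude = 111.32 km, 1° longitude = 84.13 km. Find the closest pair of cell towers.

Pairwise distances:
N2–N3: 31.453 km
N2–N4: 33.354 km
N2–N5: 65.351 km
N2–N6: 46.390 km
N2–N7: 17.080 km
N3–N4: 30.876 km
N3–N5: 39.053 km
N3–N6: 38.866 km
N3–N7: 15.640 km
N4–N5: 41.122 km
N4–N6: 13.047 km
N4–N7: 23.476 km
N5–N6: 35.264 km
N5–N7: 48.581 km
N6–N7: 35.255 km
Closest pair: N4–N6 at 13.047 km.

N4 and N6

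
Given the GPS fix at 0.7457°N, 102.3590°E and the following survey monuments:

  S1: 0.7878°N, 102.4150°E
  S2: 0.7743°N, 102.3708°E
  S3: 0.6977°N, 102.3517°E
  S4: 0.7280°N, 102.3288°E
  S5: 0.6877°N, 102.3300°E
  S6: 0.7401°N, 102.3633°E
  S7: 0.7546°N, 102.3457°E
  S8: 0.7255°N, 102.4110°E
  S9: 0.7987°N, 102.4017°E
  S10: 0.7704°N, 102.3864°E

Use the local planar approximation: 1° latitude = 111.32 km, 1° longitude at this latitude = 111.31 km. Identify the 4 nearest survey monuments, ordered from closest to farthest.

S6, S7, S2, S4

Distances from 0.7457°N, 102.3590°E:
S1: 7.7986 km
S2: 3.4440 km
S3: 5.4048 km
S4: 3.8965 km
S5: 7.2185 km
S6: 0.7859 km
S7: 1.7814 km
S8: 6.2096 km
S9: 7.5763 km
S10: 4.1064 km
Sorted: S6 (0.7859 km) < S7 (1.7814 km) < S2 (3.4440 km) < S4 (3.8965 km) < S10 (4.1064 km) < S3 (5.4048 km) < …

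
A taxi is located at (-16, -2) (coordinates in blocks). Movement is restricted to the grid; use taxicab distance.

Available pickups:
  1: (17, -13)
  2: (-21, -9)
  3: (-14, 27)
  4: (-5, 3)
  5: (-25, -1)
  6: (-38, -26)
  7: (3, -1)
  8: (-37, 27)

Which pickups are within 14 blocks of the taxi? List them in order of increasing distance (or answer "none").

Distances from (-16, -2):
1: 44 blocks
2: 12 blocks
3: 31 blocks
4: 16 blocks
5: 10 blocks
6: 46 blocks
7: 20 blocks
8: 50 blocks
Threshold 14 blocks: 5 (10 blocks), 2 (12 blocks) are within range.

5, 2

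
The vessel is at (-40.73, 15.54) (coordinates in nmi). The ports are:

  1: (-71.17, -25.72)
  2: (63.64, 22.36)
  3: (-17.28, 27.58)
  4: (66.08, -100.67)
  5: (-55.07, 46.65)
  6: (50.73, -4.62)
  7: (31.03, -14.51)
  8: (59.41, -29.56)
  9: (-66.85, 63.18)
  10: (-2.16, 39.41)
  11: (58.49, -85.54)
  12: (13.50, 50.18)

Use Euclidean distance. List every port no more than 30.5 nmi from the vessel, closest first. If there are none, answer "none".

Distances from (-40.73, 15.54):
1: √((-30.44)² + (-41.26)²) = √(926.5936 + 1702.3876) = 51.27 nmi
2: √((104.37)² + (6.82)²) = √(10893.0969 + 46.5124) = 104.59 nmi
3: √((23.45)² + (12.04)²) = √(549.9025 + 144.9616) = 26.36 nmi
4: √((106.81)² + (-116.21)²) = √(11408.3761 + 13504.7641) = 157.84 nmi
5: √((-14.34)² + (31.11)²) = √(205.6356 + 967.8321) = 34.26 nmi
6: √((91.46)² + (-20.16)²) = √(8364.9316 + 406.4256) = 93.66 nmi
7: √((71.76)² + (-30.05)²) = √(5149.4976 + 903.0025) = 77.80 nmi
8: √((100.14)² + (-45.10)²) = √(10028.0196 + 2034.0100) = 109.83 nmi
9: √((-26.12)² + (47.64)²) = √(682.2544 + 2269.5696) = 54.33 nmi
10: √((38.57)² + (23.87)²) = √(1487.6449 + 569.7769) = 45.36 nmi
11: √((99.22)² + (-101.08)²) = √(9844.6084 + 10217.1664) = 141.64 nmi
12: √((54.23)² + (34.64)²) = √(2940.8929 + 1199.9296) = 64.35 nmi
Threshold 30.5 nmi: 3 (26.36 nmi) is within range.

3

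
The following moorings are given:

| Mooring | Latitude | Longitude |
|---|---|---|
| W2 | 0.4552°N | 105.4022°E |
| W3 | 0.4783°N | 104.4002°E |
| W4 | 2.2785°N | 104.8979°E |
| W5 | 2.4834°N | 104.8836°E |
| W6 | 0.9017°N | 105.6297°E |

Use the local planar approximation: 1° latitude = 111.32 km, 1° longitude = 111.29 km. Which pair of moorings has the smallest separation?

Pairwise distances:
W4–W5: 22.8649 km
W2–W6: 55.7813 km
W2–W3: 111.5422 km
W3–W6: 144.7213 km
W4–W6: 173.5600 km
W5–W6: 194.6713 km
W3–W4: 207.9120 km
W2–W4: 210.5863 km
W3–W5: 229.5994 km
W2–W5: 233.0392 km
Closest pair: W4–W5 at 22.8649 km.

W4 and W5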